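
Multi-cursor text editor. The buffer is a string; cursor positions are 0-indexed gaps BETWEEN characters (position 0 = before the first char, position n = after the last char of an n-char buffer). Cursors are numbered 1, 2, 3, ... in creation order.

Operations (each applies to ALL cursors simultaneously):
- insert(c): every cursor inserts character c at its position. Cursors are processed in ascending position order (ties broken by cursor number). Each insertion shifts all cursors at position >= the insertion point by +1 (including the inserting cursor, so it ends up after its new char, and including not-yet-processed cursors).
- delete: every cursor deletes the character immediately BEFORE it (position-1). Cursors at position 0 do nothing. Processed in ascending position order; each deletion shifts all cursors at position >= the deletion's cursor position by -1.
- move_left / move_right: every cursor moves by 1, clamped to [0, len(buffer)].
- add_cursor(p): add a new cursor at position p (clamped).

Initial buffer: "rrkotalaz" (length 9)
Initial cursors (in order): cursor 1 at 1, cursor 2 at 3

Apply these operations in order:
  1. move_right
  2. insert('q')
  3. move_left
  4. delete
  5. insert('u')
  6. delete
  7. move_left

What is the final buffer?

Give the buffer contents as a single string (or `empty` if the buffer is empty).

After op 1 (move_right): buffer="rrkotalaz" (len 9), cursors c1@2 c2@4, authorship .........
After op 2 (insert('q')): buffer="rrqkoqtalaz" (len 11), cursors c1@3 c2@6, authorship ..1..2.....
After op 3 (move_left): buffer="rrqkoqtalaz" (len 11), cursors c1@2 c2@5, authorship ..1..2.....
After op 4 (delete): buffer="rqkqtalaz" (len 9), cursors c1@1 c2@3, authorship .1.2.....
After op 5 (insert('u')): buffer="ruqkuqtalaz" (len 11), cursors c1@2 c2@5, authorship .11.22.....
After op 6 (delete): buffer="rqkqtalaz" (len 9), cursors c1@1 c2@3, authorship .1.2.....
After op 7 (move_left): buffer="rqkqtalaz" (len 9), cursors c1@0 c2@2, authorship .1.2.....

Answer: rqkqtalaz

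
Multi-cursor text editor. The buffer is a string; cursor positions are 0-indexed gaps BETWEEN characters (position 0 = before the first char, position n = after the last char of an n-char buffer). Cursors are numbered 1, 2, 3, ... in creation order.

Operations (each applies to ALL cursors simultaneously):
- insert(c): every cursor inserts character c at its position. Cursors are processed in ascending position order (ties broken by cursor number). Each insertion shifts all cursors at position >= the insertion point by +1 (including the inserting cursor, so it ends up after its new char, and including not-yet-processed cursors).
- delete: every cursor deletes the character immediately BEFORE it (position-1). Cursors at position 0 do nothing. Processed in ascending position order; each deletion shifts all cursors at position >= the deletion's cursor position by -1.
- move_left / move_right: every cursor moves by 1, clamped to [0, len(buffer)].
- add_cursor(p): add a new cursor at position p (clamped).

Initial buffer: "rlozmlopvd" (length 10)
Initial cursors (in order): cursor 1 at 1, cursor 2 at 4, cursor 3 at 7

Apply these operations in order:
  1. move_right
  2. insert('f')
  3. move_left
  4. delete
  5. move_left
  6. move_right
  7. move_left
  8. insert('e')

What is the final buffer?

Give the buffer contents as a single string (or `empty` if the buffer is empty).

After op 1 (move_right): buffer="rlozmlopvd" (len 10), cursors c1@2 c2@5 c3@8, authorship ..........
After op 2 (insert('f')): buffer="rlfozmflopfvd" (len 13), cursors c1@3 c2@7 c3@11, authorship ..1...2...3..
After op 3 (move_left): buffer="rlfozmflopfvd" (len 13), cursors c1@2 c2@6 c3@10, authorship ..1...2...3..
After op 4 (delete): buffer="rfozflofvd" (len 10), cursors c1@1 c2@4 c3@7, authorship .1..2..3..
After op 5 (move_left): buffer="rfozflofvd" (len 10), cursors c1@0 c2@3 c3@6, authorship .1..2..3..
After op 6 (move_right): buffer="rfozflofvd" (len 10), cursors c1@1 c2@4 c3@7, authorship .1..2..3..
After op 7 (move_left): buffer="rfozflofvd" (len 10), cursors c1@0 c2@3 c3@6, authorship .1..2..3..
After op 8 (insert('e')): buffer="erfoezfleofvd" (len 13), cursors c1@1 c2@5 c3@9, authorship 1.1.2.2.3.3..

Answer: erfoezfleofvd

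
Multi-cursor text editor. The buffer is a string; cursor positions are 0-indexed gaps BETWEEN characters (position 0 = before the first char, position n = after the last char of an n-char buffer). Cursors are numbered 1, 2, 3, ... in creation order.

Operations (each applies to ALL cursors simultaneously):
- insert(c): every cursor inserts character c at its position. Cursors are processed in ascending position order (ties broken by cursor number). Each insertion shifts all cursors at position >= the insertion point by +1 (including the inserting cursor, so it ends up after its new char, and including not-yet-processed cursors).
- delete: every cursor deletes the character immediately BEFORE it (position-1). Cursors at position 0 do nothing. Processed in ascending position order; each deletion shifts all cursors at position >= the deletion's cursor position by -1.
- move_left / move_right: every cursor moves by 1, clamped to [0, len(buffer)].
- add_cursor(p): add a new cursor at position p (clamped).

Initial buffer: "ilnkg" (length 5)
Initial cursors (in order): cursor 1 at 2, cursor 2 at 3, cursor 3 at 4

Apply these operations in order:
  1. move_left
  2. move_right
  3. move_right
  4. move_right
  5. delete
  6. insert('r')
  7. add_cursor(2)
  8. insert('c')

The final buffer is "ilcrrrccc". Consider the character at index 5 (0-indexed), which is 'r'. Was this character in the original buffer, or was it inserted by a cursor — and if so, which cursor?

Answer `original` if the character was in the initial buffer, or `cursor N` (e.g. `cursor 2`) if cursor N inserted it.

After op 1 (move_left): buffer="ilnkg" (len 5), cursors c1@1 c2@2 c3@3, authorship .....
After op 2 (move_right): buffer="ilnkg" (len 5), cursors c1@2 c2@3 c3@4, authorship .....
After op 3 (move_right): buffer="ilnkg" (len 5), cursors c1@3 c2@4 c3@5, authorship .....
After op 4 (move_right): buffer="ilnkg" (len 5), cursors c1@4 c2@5 c3@5, authorship .....
After op 5 (delete): buffer="il" (len 2), cursors c1@2 c2@2 c3@2, authorship ..
After op 6 (insert('r')): buffer="ilrrr" (len 5), cursors c1@5 c2@5 c3@5, authorship ..123
After op 7 (add_cursor(2)): buffer="ilrrr" (len 5), cursors c4@2 c1@5 c2@5 c3@5, authorship ..123
After op 8 (insert('c')): buffer="ilcrrrccc" (len 9), cursors c4@3 c1@9 c2@9 c3@9, authorship ..4123123
Authorship (.=original, N=cursor N): . . 4 1 2 3 1 2 3
Index 5: author = 3

Answer: cursor 3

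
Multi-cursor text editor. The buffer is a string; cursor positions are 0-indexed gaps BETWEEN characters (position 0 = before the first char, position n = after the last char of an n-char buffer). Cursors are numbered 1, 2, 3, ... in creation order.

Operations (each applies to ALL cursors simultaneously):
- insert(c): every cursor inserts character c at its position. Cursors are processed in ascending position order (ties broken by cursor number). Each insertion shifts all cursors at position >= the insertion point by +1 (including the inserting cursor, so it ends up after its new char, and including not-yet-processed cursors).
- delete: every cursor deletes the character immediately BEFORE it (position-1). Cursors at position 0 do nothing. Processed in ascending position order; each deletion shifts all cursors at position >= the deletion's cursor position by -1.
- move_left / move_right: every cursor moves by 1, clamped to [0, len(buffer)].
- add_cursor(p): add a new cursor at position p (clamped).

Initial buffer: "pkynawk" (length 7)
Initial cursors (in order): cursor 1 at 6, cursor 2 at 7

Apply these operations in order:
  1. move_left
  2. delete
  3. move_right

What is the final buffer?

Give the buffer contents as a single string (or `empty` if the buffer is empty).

Answer: pkynk

Derivation:
After op 1 (move_left): buffer="pkynawk" (len 7), cursors c1@5 c2@6, authorship .......
After op 2 (delete): buffer="pkynk" (len 5), cursors c1@4 c2@4, authorship .....
After op 3 (move_right): buffer="pkynk" (len 5), cursors c1@5 c2@5, authorship .....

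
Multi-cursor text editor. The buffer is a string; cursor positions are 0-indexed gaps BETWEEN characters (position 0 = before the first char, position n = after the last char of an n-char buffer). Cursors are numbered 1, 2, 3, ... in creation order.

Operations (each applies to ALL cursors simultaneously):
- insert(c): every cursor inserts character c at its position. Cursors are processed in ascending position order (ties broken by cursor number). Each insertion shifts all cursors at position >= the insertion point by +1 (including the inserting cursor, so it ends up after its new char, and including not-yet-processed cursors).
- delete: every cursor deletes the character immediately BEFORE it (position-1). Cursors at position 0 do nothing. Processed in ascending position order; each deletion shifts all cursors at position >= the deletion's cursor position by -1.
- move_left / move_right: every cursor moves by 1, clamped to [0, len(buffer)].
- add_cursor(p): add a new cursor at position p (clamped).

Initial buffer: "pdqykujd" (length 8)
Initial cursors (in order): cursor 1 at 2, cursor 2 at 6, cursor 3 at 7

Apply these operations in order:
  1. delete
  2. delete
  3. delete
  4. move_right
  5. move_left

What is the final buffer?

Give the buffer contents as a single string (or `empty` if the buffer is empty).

After op 1 (delete): buffer="pqykd" (len 5), cursors c1@1 c2@4 c3@4, authorship .....
After op 2 (delete): buffer="qd" (len 2), cursors c1@0 c2@1 c3@1, authorship ..
After op 3 (delete): buffer="d" (len 1), cursors c1@0 c2@0 c3@0, authorship .
After op 4 (move_right): buffer="d" (len 1), cursors c1@1 c2@1 c3@1, authorship .
After op 5 (move_left): buffer="d" (len 1), cursors c1@0 c2@0 c3@0, authorship .

Answer: d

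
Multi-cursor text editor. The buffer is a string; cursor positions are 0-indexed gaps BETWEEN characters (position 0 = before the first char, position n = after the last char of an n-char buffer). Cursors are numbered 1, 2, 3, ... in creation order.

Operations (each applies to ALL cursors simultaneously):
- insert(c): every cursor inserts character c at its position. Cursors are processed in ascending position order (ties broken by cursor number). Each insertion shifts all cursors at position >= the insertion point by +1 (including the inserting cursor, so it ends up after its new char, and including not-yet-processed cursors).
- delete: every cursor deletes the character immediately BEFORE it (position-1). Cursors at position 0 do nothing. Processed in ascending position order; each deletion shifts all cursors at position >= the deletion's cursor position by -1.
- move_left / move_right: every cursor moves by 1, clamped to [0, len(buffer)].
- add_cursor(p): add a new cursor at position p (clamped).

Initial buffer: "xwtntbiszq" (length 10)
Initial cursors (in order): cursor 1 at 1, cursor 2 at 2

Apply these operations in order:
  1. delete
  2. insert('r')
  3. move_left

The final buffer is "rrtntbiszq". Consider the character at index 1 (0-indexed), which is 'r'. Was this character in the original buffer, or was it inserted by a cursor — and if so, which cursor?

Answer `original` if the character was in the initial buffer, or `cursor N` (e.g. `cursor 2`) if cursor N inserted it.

After op 1 (delete): buffer="tntbiszq" (len 8), cursors c1@0 c2@0, authorship ........
After op 2 (insert('r')): buffer="rrtntbiszq" (len 10), cursors c1@2 c2@2, authorship 12........
After op 3 (move_left): buffer="rrtntbiszq" (len 10), cursors c1@1 c2@1, authorship 12........
Authorship (.=original, N=cursor N): 1 2 . . . . . . . .
Index 1: author = 2

Answer: cursor 2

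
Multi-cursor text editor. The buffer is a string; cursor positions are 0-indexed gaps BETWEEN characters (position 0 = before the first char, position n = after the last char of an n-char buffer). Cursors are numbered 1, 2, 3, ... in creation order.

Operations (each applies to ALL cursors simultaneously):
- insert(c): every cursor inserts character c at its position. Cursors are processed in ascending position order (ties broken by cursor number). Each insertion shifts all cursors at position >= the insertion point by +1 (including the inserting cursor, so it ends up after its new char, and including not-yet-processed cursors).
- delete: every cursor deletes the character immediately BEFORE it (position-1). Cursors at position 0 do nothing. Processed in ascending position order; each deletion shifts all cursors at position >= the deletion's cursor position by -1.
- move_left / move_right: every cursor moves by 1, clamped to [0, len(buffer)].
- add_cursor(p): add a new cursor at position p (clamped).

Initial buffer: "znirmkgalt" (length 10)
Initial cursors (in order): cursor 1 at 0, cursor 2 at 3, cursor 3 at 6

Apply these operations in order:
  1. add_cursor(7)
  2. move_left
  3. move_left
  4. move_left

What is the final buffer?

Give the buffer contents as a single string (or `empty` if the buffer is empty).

Answer: znirmkgalt

Derivation:
After op 1 (add_cursor(7)): buffer="znirmkgalt" (len 10), cursors c1@0 c2@3 c3@6 c4@7, authorship ..........
After op 2 (move_left): buffer="znirmkgalt" (len 10), cursors c1@0 c2@2 c3@5 c4@6, authorship ..........
After op 3 (move_left): buffer="znirmkgalt" (len 10), cursors c1@0 c2@1 c3@4 c4@5, authorship ..........
After op 4 (move_left): buffer="znirmkgalt" (len 10), cursors c1@0 c2@0 c3@3 c4@4, authorship ..........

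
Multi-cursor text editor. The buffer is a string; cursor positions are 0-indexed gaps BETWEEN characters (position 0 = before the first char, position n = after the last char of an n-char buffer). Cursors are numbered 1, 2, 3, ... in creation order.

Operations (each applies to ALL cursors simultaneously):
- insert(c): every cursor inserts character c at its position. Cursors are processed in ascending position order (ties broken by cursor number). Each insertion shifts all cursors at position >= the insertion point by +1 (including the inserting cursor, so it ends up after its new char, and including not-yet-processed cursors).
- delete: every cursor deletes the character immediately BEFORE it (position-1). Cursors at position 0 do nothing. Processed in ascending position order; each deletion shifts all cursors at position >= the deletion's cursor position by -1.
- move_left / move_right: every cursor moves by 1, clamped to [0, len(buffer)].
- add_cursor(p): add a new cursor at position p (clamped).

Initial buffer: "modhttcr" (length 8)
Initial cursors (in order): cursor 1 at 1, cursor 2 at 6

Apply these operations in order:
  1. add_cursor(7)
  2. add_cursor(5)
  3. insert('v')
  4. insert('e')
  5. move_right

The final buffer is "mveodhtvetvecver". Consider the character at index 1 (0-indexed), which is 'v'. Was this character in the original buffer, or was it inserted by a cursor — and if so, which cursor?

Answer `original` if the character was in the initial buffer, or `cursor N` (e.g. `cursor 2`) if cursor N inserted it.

Answer: cursor 1

Derivation:
After op 1 (add_cursor(7)): buffer="modhttcr" (len 8), cursors c1@1 c2@6 c3@7, authorship ........
After op 2 (add_cursor(5)): buffer="modhttcr" (len 8), cursors c1@1 c4@5 c2@6 c3@7, authorship ........
After op 3 (insert('v')): buffer="mvodhtvtvcvr" (len 12), cursors c1@2 c4@7 c2@9 c3@11, authorship .1....4.2.3.
After op 4 (insert('e')): buffer="mveodhtvetvecver" (len 16), cursors c1@3 c4@9 c2@12 c3@15, authorship .11....44.22.33.
After op 5 (move_right): buffer="mveodhtvetvecver" (len 16), cursors c1@4 c4@10 c2@13 c3@16, authorship .11....44.22.33.
Authorship (.=original, N=cursor N): . 1 1 . . . . 4 4 . 2 2 . 3 3 .
Index 1: author = 1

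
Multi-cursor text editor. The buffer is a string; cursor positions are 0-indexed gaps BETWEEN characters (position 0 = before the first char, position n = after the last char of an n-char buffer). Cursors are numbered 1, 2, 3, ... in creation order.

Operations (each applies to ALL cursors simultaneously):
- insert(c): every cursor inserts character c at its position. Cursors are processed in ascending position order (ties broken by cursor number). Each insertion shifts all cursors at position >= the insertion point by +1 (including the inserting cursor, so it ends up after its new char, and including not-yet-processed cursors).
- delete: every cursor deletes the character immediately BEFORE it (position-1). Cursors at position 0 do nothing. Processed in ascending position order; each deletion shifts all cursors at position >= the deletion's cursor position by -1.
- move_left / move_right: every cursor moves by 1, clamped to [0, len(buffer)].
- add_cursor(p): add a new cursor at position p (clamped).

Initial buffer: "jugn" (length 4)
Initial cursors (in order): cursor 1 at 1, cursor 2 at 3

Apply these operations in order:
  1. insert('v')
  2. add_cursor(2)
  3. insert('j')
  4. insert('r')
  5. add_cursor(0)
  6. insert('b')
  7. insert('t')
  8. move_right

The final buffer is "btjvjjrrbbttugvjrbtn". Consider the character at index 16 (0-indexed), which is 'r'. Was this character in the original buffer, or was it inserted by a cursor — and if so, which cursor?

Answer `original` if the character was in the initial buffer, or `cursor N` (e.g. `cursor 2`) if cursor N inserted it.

Answer: cursor 2

Derivation:
After op 1 (insert('v')): buffer="jvugvn" (len 6), cursors c1@2 c2@5, authorship .1..2.
After op 2 (add_cursor(2)): buffer="jvugvn" (len 6), cursors c1@2 c3@2 c2@5, authorship .1..2.
After op 3 (insert('j')): buffer="jvjjugvjn" (len 9), cursors c1@4 c3@4 c2@8, authorship .113..22.
After op 4 (insert('r')): buffer="jvjjrrugvjrn" (len 12), cursors c1@6 c3@6 c2@11, authorship .11313..222.
After op 5 (add_cursor(0)): buffer="jvjjrrugvjrn" (len 12), cursors c4@0 c1@6 c3@6 c2@11, authorship .11313..222.
After op 6 (insert('b')): buffer="bjvjjrrbbugvjrbn" (len 16), cursors c4@1 c1@9 c3@9 c2@15, authorship 4.1131313..2222.
After op 7 (insert('t')): buffer="btjvjjrrbbttugvjrbtn" (len 20), cursors c4@2 c1@12 c3@12 c2@19, authorship 44.113131313..22222.
After op 8 (move_right): buffer="btjvjjrrbbttugvjrbtn" (len 20), cursors c4@3 c1@13 c3@13 c2@20, authorship 44.113131313..22222.
Authorship (.=original, N=cursor N): 4 4 . 1 1 3 1 3 1 3 1 3 . . 2 2 2 2 2 .
Index 16: author = 2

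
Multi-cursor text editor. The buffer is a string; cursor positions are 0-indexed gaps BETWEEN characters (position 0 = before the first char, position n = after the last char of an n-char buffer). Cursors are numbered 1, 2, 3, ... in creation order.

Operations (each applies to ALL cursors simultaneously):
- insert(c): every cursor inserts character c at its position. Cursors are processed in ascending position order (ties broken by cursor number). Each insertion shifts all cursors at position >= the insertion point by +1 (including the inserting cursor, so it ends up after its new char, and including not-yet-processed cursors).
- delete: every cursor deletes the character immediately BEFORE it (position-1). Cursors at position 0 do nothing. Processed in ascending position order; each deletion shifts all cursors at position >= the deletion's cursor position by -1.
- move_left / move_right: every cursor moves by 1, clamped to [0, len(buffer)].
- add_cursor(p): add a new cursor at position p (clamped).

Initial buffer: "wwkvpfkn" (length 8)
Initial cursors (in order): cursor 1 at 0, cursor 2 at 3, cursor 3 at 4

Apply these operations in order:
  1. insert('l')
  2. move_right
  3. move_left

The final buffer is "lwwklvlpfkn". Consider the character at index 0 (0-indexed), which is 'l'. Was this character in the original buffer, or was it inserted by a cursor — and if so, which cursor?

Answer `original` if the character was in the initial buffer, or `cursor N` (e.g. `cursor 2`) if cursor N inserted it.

Answer: cursor 1

Derivation:
After op 1 (insert('l')): buffer="lwwklvlpfkn" (len 11), cursors c1@1 c2@5 c3@7, authorship 1...2.3....
After op 2 (move_right): buffer="lwwklvlpfkn" (len 11), cursors c1@2 c2@6 c3@8, authorship 1...2.3....
After op 3 (move_left): buffer="lwwklvlpfkn" (len 11), cursors c1@1 c2@5 c3@7, authorship 1...2.3....
Authorship (.=original, N=cursor N): 1 . . . 2 . 3 . . . .
Index 0: author = 1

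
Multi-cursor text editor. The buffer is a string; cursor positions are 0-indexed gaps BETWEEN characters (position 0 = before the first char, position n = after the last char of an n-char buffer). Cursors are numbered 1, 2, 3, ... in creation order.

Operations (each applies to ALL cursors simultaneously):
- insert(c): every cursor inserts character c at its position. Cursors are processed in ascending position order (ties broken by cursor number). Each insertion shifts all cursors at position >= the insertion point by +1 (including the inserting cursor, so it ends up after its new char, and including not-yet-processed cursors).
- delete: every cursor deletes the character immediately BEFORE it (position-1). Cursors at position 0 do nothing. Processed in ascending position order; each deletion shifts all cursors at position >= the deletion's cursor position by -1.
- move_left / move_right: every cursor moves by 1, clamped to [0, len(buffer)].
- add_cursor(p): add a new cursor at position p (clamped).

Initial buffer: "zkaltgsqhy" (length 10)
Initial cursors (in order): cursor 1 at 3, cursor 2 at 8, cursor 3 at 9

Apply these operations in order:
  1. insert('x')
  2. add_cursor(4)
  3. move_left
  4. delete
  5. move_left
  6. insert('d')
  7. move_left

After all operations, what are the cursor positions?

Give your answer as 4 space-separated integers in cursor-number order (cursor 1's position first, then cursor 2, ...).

Answer: 1 7 9 1

Derivation:
After op 1 (insert('x')): buffer="zkaxltgsqxhxy" (len 13), cursors c1@4 c2@10 c3@12, authorship ...1.....2.3.
After op 2 (add_cursor(4)): buffer="zkaxltgsqxhxy" (len 13), cursors c1@4 c4@4 c2@10 c3@12, authorship ...1.....2.3.
After op 3 (move_left): buffer="zkaxltgsqxhxy" (len 13), cursors c1@3 c4@3 c2@9 c3@11, authorship ...1.....2.3.
After op 4 (delete): buffer="zxltgsxxy" (len 9), cursors c1@1 c4@1 c2@6 c3@7, authorship .1....23.
After op 5 (move_left): buffer="zxltgsxxy" (len 9), cursors c1@0 c4@0 c2@5 c3@6, authorship .1....23.
After op 6 (insert('d')): buffer="ddzxltgdsdxxy" (len 13), cursors c1@2 c4@2 c2@8 c3@10, authorship 14.1...2.323.
After op 7 (move_left): buffer="ddzxltgdsdxxy" (len 13), cursors c1@1 c4@1 c2@7 c3@9, authorship 14.1...2.323.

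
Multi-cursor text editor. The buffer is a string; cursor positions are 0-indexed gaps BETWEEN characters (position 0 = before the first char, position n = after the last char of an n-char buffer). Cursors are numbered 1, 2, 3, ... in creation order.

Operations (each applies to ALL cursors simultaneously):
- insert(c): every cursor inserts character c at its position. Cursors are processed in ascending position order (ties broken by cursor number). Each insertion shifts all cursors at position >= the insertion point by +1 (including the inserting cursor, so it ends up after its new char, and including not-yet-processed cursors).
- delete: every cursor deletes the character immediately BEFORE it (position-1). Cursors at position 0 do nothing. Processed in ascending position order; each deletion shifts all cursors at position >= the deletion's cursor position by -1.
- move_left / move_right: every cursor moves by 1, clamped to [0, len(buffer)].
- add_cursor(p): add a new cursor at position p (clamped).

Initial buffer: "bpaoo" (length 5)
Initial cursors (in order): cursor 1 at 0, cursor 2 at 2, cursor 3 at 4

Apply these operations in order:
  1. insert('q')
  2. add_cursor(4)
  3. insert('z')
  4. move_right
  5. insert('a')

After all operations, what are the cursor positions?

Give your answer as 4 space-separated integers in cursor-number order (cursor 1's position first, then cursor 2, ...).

After op 1 (insert('q')): buffer="qbpqaoqo" (len 8), cursors c1@1 c2@4 c3@7, authorship 1..2..3.
After op 2 (add_cursor(4)): buffer="qbpqaoqo" (len 8), cursors c1@1 c2@4 c4@4 c3@7, authorship 1..2..3.
After op 3 (insert('z')): buffer="qzbpqzzaoqzo" (len 12), cursors c1@2 c2@7 c4@7 c3@11, authorship 11..224..33.
After op 4 (move_right): buffer="qzbpqzzaoqzo" (len 12), cursors c1@3 c2@8 c4@8 c3@12, authorship 11..224..33.
After op 5 (insert('a')): buffer="qzbapqzzaaaoqzoa" (len 16), cursors c1@4 c2@11 c4@11 c3@16, authorship 11.1.224.24.33.3

Answer: 4 11 16 11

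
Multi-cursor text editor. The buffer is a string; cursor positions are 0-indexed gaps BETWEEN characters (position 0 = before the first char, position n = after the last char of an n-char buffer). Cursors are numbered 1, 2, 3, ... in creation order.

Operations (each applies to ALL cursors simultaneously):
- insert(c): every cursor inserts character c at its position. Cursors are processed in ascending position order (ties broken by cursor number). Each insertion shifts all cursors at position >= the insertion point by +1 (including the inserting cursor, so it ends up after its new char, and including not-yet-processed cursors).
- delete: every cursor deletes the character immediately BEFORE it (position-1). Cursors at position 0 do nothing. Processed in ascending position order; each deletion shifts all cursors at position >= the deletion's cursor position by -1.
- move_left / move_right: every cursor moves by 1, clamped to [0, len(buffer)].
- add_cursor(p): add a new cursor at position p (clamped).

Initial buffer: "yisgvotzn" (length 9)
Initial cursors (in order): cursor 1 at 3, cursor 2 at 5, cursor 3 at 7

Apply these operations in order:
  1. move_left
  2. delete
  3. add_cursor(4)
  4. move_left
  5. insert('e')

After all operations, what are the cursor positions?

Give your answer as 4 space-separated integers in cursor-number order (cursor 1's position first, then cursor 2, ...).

Answer: 1 3 5 7

Derivation:
After op 1 (move_left): buffer="yisgvotzn" (len 9), cursors c1@2 c2@4 c3@6, authorship .........
After op 2 (delete): buffer="ysvtzn" (len 6), cursors c1@1 c2@2 c3@3, authorship ......
After op 3 (add_cursor(4)): buffer="ysvtzn" (len 6), cursors c1@1 c2@2 c3@3 c4@4, authorship ......
After op 4 (move_left): buffer="ysvtzn" (len 6), cursors c1@0 c2@1 c3@2 c4@3, authorship ......
After op 5 (insert('e')): buffer="eyesevetzn" (len 10), cursors c1@1 c2@3 c3@5 c4@7, authorship 1.2.3.4...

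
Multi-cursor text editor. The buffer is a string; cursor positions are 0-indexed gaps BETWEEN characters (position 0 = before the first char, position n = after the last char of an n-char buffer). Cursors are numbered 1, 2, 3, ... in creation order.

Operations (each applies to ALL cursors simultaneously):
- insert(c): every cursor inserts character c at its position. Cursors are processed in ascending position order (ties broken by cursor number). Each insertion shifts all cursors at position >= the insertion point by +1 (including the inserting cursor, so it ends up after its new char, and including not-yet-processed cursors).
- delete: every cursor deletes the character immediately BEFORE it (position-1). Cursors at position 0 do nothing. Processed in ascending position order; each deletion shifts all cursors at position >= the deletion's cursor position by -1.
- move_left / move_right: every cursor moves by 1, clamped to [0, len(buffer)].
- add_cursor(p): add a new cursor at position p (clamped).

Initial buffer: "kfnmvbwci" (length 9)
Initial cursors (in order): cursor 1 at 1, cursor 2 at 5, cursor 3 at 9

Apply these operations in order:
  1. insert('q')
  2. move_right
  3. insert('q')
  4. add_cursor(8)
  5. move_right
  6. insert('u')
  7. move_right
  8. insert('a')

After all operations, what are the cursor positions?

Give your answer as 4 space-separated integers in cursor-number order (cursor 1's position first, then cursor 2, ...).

Answer: 8 18 23 14

Derivation:
After op 1 (insert('q')): buffer="kqfnmvqbwciq" (len 12), cursors c1@2 c2@7 c3@12, authorship .1....2....3
After op 2 (move_right): buffer="kqfnmvqbwciq" (len 12), cursors c1@3 c2@8 c3@12, authorship .1....2....3
After op 3 (insert('q')): buffer="kqfqnmvqbqwciqq" (len 15), cursors c1@4 c2@10 c3@15, authorship .1.1...2.2...33
After op 4 (add_cursor(8)): buffer="kqfqnmvqbqwciqq" (len 15), cursors c1@4 c4@8 c2@10 c3@15, authorship .1.1...2.2...33
After op 5 (move_right): buffer="kqfqnmvqbqwciqq" (len 15), cursors c1@5 c4@9 c2@11 c3@15, authorship .1.1...2.2...33
After op 6 (insert('u')): buffer="kqfqnumvqbuqwuciqqu" (len 19), cursors c1@6 c4@11 c2@14 c3@19, authorship .1.1.1..2.42.2..333
After op 7 (move_right): buffer="kqfqnumvqbuqwuciqqu" (len 19), cursors c1@7 c4@12 c2@15 c3@19, authorship .1.1.1..2.42.2..333
After op 8 (insert('a')): buffer="kqfqnumavqbuqawucaiqqua" (len 23), cursors c1@8 c4@14 c2@18 c3@23, authorship .1.1.1.1.2.424.2.2.3333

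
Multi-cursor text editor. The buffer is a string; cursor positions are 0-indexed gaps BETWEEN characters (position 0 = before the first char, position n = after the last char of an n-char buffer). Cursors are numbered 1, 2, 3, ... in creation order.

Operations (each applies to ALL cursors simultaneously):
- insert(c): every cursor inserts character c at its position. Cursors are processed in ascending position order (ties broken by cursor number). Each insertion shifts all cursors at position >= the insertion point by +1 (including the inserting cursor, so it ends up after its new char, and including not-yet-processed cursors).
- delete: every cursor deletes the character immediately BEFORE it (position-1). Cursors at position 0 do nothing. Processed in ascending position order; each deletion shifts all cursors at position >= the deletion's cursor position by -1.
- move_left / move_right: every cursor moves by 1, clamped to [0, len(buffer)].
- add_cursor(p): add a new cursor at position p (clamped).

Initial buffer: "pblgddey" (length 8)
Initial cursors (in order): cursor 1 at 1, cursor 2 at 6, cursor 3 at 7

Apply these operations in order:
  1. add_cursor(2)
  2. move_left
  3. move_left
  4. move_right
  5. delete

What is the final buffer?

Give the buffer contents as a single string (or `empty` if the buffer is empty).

After op 1 (add_cursor(2)): buffer="pblgddey" (len 8), cursors c1@1 c4@2 c2@6 c3@7, authorship ........
After op 2 (move_left): buffer="pblgddey" (len 8), cursors c1@0 c4@1 c2@5 c3@6, authorship ........
After op 3 (move_left): buffer="pblgddey" (len 8), cursors c1@0 c4@0 c2@4 c3@5, authorship ........
After op 4 (move_right): buffer="pblgddey" (len 8), cursors c1@1 c4@1 c2@5 c3@6, authorship ........
After op 5 (delete): buffer="blgey" (len 5), cursors c1@0 c4@0 c2@3 c3@3, authorship .....

Answer: blgey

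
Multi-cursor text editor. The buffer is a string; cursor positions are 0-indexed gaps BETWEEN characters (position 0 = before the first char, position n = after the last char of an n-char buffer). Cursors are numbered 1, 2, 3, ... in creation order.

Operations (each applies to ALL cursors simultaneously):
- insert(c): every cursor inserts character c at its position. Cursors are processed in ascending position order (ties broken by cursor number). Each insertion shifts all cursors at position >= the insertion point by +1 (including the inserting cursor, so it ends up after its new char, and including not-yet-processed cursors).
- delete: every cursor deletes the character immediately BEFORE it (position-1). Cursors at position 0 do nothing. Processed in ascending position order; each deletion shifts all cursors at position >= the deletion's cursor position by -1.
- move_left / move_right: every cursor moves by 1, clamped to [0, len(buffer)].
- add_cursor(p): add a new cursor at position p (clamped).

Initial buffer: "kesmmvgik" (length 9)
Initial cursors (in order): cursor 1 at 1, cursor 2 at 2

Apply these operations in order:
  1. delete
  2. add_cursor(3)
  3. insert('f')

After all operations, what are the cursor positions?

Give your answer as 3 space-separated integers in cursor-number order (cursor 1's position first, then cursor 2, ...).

After op 1 (delete): buffer="smmvgik" (len 7), cursors c1@0 c2@0, authorship .......
After op 2 (add_cursor(3)): buffer="smmvgik" (len 7), cursors c1@0 c2@0 c3@3, authorship .......
After op 3 (insert('f')): buffer="ffsmmfvgik" (len 10), cursors c1@2 c2@2 c3@6, authorship 12...3....

Answer: 2 2 6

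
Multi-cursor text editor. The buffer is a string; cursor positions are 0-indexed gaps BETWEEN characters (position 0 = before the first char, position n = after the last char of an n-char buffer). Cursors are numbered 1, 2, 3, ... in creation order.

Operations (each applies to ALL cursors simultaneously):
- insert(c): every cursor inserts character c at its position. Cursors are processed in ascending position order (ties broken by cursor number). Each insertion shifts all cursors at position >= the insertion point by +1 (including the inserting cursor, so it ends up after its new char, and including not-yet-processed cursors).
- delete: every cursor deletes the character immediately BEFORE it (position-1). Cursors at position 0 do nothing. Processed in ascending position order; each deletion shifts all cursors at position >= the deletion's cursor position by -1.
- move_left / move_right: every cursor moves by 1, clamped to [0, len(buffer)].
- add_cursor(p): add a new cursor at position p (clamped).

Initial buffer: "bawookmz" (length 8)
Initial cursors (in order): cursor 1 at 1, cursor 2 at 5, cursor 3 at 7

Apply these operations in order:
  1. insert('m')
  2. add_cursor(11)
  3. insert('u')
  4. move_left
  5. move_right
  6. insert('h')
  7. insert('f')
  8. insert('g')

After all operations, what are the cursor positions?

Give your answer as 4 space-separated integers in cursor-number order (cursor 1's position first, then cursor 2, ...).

After op 1 (insert('m')): buffer="bmawoomkmmz" (len 11), cursors c1@2 c2@7 c3@10, authorship .1....2..3.
After op 2 (add_cursor(11)): buffer="bmawoomkmmz" (len 11), cursors c1@2 c2@7 c3@10 c4@11, authorship .1....2..3.
After op 3 (insert('u')): buffer="bmuawoomukmmuzu" (len 15), cursors c1@3 c2@9 c3@13 c4@15, authorship .11....22..33.4
After op 4 (move_left): buffer="bmuawoomukmmuzu" (len 15), cursors c1@2 c2@8 c3@12 c4@14, authorship .11....22..33.4
After op 5 (move_right): buffer="bmuawoomukmmuzu" (len 15), cursors c1@3 c2@9 c3@13 c4@15, authorship .11....22..33.4
After op 6 (insert('h')): buffer="bmuhawoomuhkmmuhzuh" (len 19), cursors c1@4 c2@11 c3@16 c4@19, authorship .111....222..333.44
After op 7 (insert('f')): buffer="bmuhfawoomuhfkmmuhfzuhf" (len 23), cursors c1@5 c2@13 c3@19 c4@23, authorship .1111....2222..3333.444
After op 8 (insert('g')): buffer="bmuhfgawoomuhfgkmmuhfgzuhfg" (len 27), cursors c1@6 c2@15 c3@22 c4@27, authorship .11111....22222..33333.4444

Answer: 6 15 22 27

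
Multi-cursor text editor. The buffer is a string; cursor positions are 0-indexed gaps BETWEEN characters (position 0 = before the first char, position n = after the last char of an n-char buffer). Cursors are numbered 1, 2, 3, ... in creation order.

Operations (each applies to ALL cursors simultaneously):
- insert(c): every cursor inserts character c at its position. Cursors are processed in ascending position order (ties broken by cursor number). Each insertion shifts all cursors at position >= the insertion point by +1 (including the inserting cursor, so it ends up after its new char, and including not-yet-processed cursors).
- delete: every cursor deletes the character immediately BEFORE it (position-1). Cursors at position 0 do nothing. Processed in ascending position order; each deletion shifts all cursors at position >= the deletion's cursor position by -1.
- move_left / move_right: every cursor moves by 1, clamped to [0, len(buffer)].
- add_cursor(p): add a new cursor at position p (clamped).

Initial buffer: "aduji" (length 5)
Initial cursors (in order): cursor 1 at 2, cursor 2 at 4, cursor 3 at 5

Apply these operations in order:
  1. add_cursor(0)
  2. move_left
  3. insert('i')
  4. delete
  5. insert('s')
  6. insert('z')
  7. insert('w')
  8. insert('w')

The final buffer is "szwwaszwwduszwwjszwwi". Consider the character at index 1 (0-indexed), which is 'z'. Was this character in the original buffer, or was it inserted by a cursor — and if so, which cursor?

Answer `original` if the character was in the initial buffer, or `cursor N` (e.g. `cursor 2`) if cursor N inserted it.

After op 1 (add_cursor(0)): buffer="aduji" (len 5), cursors c4@0 c1@2 c2@4 c3@5, authorship .....
After op 2 (move_left): buffer="aduji" (len 5), cursors c4@0 c1@1 c2@3 c3@4, authorship .....
After op 3 (insert('i')): buffer="iaiduijii" (len 9), cursors c4@1 c1@3 c2@6 c3@8, authorship 4.1..2.3.
After op 4 (delete): buffer="aduji" (len 5), cursors c4@0 c1@1 c2@3 c3@4, authorship .....
After op 5 (insert('s')): buffer="sasdusjsi" (len 9), cursors c4@1 c1@3 c2@6 c3@8, authorship 4.1..2.3.
After op 6 (insert('z')): buffer="szaszduszjszi" (len 13), cursors c4@2 c1@5 c2@9 c3@12, authorship 44.11..22.33.
After op 7 (insert('w')): buffer="szwaszwduszwjszwi" (len 17), cursors c4@3 c1@7 c2@12 c3@16, authorship 444.111..222.333.
After op 8 (insert('w')): buffer="szwwaszwwduszwwjszwwi" (len 21), cursors c4@4 c1@9 c2@15 c3@20, authorship 4444.1111..2222.3333.
Authorship (.=original, N=cursor N): 4 4 4 4 . 1 1 1 1 . . 2 2 2 2 . 3 3 3 3 .
Index 1: author = 4

Answer: cursor 4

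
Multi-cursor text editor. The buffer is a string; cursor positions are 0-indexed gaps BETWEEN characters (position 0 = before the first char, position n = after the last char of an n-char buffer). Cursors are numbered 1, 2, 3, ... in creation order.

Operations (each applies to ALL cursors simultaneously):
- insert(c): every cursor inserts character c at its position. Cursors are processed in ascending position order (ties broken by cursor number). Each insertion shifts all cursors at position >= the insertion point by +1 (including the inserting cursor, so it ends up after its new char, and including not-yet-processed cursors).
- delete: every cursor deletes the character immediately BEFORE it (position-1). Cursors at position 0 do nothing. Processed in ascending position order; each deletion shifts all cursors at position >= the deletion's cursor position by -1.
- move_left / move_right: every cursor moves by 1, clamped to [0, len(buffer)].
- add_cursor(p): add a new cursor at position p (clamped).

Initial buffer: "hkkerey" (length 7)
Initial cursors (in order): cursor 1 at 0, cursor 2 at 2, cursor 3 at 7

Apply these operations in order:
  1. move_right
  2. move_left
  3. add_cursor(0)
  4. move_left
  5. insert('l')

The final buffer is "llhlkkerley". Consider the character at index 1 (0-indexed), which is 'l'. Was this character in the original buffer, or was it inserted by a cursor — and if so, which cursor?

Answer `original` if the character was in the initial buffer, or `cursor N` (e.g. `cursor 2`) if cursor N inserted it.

Answer: cursor 4

Derivation:
After op 1 (move_right): buffer="hkkerey" (len 7), cursors c1@1 c2@3 c3@7, authorship .......
After op 2 (move_left): buffer="hkkerey" (len 7), cursors c1@0 c2@2 c3@6, authorship .......
After op 3 (add_cursor(0)): buffer="hkkerey" (len 7), cursors c1@0 c4@0 c2@2 c3@6, authorship .......
After op 4 (move_left): buffer="hkkerey" (len 7), cursors c1@0 c4@0 c2@1 c3@5, authorship .......
After op 5 (insert('l')): buffer="llhlkkerley" (len 11), cursors c1@2 c4@2 c2@4 c3@9, authorship 14.2....3..
Authorship (.=original, N=cursor N): 1 4 . 2 . . . . 3 . .
Index 1: author = 4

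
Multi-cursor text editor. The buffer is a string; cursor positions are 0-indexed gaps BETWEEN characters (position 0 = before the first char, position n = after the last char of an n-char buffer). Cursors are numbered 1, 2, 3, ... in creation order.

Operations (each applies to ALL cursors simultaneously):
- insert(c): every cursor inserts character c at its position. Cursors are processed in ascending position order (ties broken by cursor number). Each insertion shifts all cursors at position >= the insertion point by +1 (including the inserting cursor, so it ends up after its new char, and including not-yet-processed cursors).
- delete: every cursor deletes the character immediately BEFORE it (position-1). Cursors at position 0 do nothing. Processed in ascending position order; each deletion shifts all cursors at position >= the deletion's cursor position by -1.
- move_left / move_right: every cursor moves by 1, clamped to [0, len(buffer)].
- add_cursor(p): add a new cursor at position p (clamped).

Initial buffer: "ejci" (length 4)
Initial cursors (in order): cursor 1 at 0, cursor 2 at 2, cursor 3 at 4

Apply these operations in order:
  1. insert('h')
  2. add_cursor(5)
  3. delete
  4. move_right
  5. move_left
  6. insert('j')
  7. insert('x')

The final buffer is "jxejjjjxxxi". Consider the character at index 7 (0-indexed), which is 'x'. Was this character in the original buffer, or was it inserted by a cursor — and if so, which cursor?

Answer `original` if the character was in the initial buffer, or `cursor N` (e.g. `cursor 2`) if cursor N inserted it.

Answer: cursor 2

Derivation:
After op 1 (insert('h')): buffer="hejhcih" (len 7), cursors c1@1 c2@4 c3@7, authorship 1..2..3
After op 2 (add_cursor(5)): buffer="hejhcih" (len 7), cursors c1@1 c2@4 c4@5 c3@7, authorship 1..2..3
After op 3 (delete): buffer="eji" (len 3), cursors c1@0 c2@2 c4@2 c3@3, authorship ...
After op 4 (move_right): buffer="eji" (len 3), cursors c1@1 c2@3 c3@3 c4@3, authorship ...
After op 5 (move_left): buffer="eji" (len 3), cursors c1@0 c2@2 c3@2 c4@2, authorship ...
After op 6 (insert('j')): buffer="jejjjji" (len 7), cursors c1@1 c2@6 c3@6 c4@6, authorship 1..234.
After op 7 (insert('x')): buffer="jxejjjjxxxi" (len 11), cursors c1@2 c2@10 c3@10 c4@10, authorship 11..234234.
Authorship (.=original, N=cursor N): 1 1 . . 2 3 4 2 3 4 .
Index 7: author = 2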